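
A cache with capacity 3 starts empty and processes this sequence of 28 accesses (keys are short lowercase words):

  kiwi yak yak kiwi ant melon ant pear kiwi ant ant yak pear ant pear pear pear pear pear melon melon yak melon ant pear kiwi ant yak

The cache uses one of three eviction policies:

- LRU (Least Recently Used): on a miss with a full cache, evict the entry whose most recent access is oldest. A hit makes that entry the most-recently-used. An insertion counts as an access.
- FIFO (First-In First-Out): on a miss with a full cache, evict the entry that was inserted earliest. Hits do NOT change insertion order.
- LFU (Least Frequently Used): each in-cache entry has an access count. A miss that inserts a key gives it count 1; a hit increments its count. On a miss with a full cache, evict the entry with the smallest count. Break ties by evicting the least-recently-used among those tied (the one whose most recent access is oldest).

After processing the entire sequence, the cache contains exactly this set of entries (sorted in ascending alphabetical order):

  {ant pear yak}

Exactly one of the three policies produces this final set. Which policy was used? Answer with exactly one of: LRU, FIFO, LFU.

Answer: LFU

Derivation:
Simulating under each policy and comparing final sets:
  LRU: final set = {ant kiwi yak} -> differs
  FIFO: final set = {ant kiwi yak} -> differs
  LFU: final set = {ant pear yak} -> MATCHES target
Only LFU produces the target set.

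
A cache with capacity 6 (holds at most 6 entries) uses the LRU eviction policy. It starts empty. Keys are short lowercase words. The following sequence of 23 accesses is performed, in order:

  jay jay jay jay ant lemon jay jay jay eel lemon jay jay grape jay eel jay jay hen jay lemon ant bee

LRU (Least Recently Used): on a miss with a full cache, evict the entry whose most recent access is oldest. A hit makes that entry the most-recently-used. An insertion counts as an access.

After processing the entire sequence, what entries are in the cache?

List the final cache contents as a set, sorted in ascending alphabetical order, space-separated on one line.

LRU simulation (capacity=6):
  1. access jay: MISS. Cache (LRU->MRU): [jay]
  2. access jay: HIT. Cache (LRU->MRU): [jay]
  3. access jay: HIT. Cache (LRU->MRU): [jay]
  4. access jay: HIT. Cache (LRU->MRU): [jay]
  5. access ant: MISS. Cache (LRU->MRU): [jay ant]
  6. access lemon: MISS. Cache (LRU->MRU): [jay ant lemon]
  7. access jay: HIT. Cache (LRU->MRU): [ant lemon jay]
  8. access jay: HIT. Cache (LRU->MRU): [ant lemon jay]
  9. access jay: HIT. Cache (LRU->MRU): [ant lemon jay]
  10. access eel: MISS. Cache (LRU->MRU): [ant lemon jay eel]
  11. access lemon: HIT. Cache (LRU->MRU): [ant jay eel lemon]
  12. access jay: HIT. Cache (LRU->MRU): [ant eel lemon jay]
  13. access jay: HIT. Cache (LRU->MRU): [ant eel lemon jay]
  14. access grape: MISS. Cache (LRU->MRU): [ant eel lemon jay grape]
  15. access jay: HIT. Cache (LRU->MRU): [ant eel lemon grape jay]
  16. access eel: HIT. Cache (LRU->MRU): [ant lemon grape jay eel]
  17. access jay: HIT. Cache (LRU->MRU): [ant lemon grape eel jay]
  18. access jay: HIT. Cache (LRU->MRU): [ant lemon grape eel jay]
  19. access hen: MISS. Cache (LRU->MRU): [ant lemon grape eel jay hen]
  20. access jay: HIT. Cache (LRU->MRU): [ant lemon grape eel hen jay]
  21. access lemon: HIT. Cache (LRU->MRU): [ant grape eel hen jay lemon]
  22. access ant: HIT. Cache (LRU->MRU): [grape eel hen jay lemon ant]
  23. access bee: MISS, evict grape. Cache (LRU->MRU): [eel hen jay lemon ant bee]
Total: 16 hits, 7 misses, 1 evictions

Answer: ant bee eel hen jay lemon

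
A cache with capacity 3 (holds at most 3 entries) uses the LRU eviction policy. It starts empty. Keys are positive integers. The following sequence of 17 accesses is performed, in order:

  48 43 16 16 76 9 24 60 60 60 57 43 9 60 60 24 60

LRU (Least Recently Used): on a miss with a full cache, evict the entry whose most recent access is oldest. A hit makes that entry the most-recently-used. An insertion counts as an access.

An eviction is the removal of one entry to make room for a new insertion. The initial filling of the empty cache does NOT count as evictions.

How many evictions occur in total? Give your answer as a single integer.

LRU simulation (capacity=3):
  1. access 48: MISS. Cache (LRU->MRU): [48]
  2. access 43: MISS. Cache (LRU->MRU): [48 43]
  3. access 16: MISS. Cache (LRU->MRU): [48 43 16]
  4. access 16: HIT. Cache (LRU->MRU): [48 43 16]
  5. access 76: MISS, evict 48. Cache (LRU->MRU): [43 16 76]
  6. access 9: MISS, evict 43. Cache (LRU->MRU): [16 76 9]
  7. access 24: MISS, evict 16. Cache (LRU->MRU): [76 9 24]
  8. access 60: MISS, evict 76. Cache (LRU->MRU): [9 24 60]
  9. access 60: HIT. Cache (LRU->MRU): [9 24 60]
  10. access 60: HIT. Cache (LRU->MRU): [9 24 60]
  11. access 57: MISS, evict 9. Cache (LRU->MRU): [24 60 57]
  12. access 43: MISS, evict 24. Cache (LRU->MRU): [60 57 43]
  13. access 9: MISS, evict 60. Cache (LRU->MRU): [57 43 9]
  14. access 60: MISS, evict 57. Cache (LRU->MRU): [43 9 60]
  15. access 60: HIT. Cache (LRU->MRU): [43 9 60]
  16. access 24: MISS, evict 43. Cache (LRU->MRU): [9 60 24]
  17. access 60: HIT. Cache (LRU->MRU): [9 24 60]
Total: 5 hits, 12 misses, 9 evictions

Answer: 9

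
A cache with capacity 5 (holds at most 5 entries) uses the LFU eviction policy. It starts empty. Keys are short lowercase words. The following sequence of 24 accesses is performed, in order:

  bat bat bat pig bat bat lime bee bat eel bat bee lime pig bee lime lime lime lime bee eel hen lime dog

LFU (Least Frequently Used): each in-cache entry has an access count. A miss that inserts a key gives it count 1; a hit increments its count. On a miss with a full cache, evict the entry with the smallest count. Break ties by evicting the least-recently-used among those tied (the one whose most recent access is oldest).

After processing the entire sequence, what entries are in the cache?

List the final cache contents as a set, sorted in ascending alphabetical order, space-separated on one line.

Answer: bat bee dog eel lime

Derivation:
LFU simulation (capacity=5):
  1. access bat: MISS. Cache: [bat(c=1)]
  2. access bat: HIT, count now 2. Cache: [bat(c=2)]
  3. access bat: HIT, count now 3. Cache: [bat(c=3)]
  4. access pig: MISS. Cache: [pig(c=1) bat(c=3)]
  5. access bat: HIT, count now 4. Cache: [pig(c=1) bat(c=4)]
  6. access bat: HIT, count now 5. Cache: [pig(c=1) bat(c=5)]
  7. access lime: MISS. Cache: [pig(c=1) lime(c=1) bat(c=5)]
  8. access bee: MISS. Cache: [pig(c=1) lime(c=1) bee(c=1) bat(c=5)]
  9. access bat: HIT, count now 6. Cache: [pig(c=1) lime(c=1) bee(c=1) bat(c=6)]
  10. access eel: MISS. Cache: [pig(c=1) lime(c=1) bee(c=1) eel(c=1) bat(c=6)]
  11. access bat: HIT, count now 7. Cache: [pig(c=1) lime(c=1) bee(c=1) eel(c=1) bat(c=7)]
  12. access bee: HIT, count now 2. Cache: [pig(c=1) lime(c=1) eel(c=1) bee(c=2) bat(c=7)]
  13. access lime: HIT, count now 2. Cache: [pig(c=1) eel(c=1) bee(c=2) lime(c=2) bat(c=7)]
  14. access pig: HIT, count now 2. Cache: [eel(c=1) bee(c=2) lime(c=2) pig(c=2) bat(c=7)]
  15. access bee: HIT, count now 3. Cache: [eel(c=1) lime(c=2) pig(c=2) bee(c=3) bat(c=7)]
  16. access lime: HIT, count now 3. Cache: [eel(c=1) pig(c=2) bee(c=3) lime(c=3) bat(c=7)]
  17. access lime: HIT, count now 4. Cache: [eel(c=1) pig(c=2) bee(c=3) lime(c=4) bat(c=7)]
  18. access lime: HIT, count now 5. Cache: [eel(c=1) pig(c=2) bee(c=3) lime(c=5) bat(c=7)]
  19. access lime: HIT, count now 6. Cache: [eel(c=1) pig(c=2) bee(c=3) lime(c=6) bat(c=7)]
  20. access bee: HIT, count now 4. Cache: [eel(c=1) pig(c=2) bee(c=4) lime(c=6) bat(c=7)]
  21. access eel: HIT, count now 2. Cache: [pig(c=2) eel(c=2) bee(c=4) lime(c=6) bat(c=7)]
  22. access hen: MISS, evict pig(c=2). Cache: [hen(c=1) eel(c=2) bee(c=4) lime(c=6) bat(c=7)]
  23. access lime: HIT, count now 7. Cache: [hen(c=1) eel(c=2) bee(c=4) bat(c=7) lime(c=7)]
  24. access dog: MISS, evict hen(c=1). Cache: [dog(c=1) eel(c=2) bee(c=4) bat(c=7) lime(c=7)]
Total: 17 hits, 7 misses, 2 evictions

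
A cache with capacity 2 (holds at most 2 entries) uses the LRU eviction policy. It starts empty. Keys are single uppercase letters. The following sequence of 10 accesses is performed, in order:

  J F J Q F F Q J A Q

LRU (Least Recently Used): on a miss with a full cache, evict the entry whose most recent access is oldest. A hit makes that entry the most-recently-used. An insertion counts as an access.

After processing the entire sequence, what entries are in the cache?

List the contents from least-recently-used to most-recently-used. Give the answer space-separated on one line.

LRU simulation (capacity=2):
  1. access J: MISS. Cache (LRU->MRU): [J]
  2. access F: MISS. Cache (LRU->MRU): [J F]
  3. access J: HIT. Cache (LRU->MRU): [F J]
  4. access Q: MISS, evict F. Cache (LRU->MRU): [J Q]
  5. access F: MISS, evict J. Cache (LRU->MRU): [Q F]
  6. access F: HIT. Cache (LRU->MRU): [Q F]
  7. access Q: HIT. Cache (LRU->MRU): [F Q]
  8. access J: MISS, evict F. Cache (LRU->MRU): [Q J]
  9. access A: MISS, evict Q. Cache (LRU->MRU): [J A]
  10. access Q: MISS, evict J. Cache (LRU->MRU): [A Q]
Total: 3 hits, 7 misses, 5 evictions

Answer: A Q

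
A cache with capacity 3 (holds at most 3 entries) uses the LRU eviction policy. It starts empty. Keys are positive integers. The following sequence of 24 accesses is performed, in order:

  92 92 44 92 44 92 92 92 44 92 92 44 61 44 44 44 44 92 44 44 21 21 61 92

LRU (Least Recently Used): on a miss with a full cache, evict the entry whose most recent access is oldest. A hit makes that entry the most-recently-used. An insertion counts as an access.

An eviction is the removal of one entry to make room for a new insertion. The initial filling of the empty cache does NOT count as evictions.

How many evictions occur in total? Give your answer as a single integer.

Answer: 3

Derivation:
LRU simulation (capacity=3):
  1. access 92: MISS. Cache (LRU->MRU): [92]
  2. access 92: HIT. Cache (LRU->MRU): [92]
  3. access 44: MISS. Cache (LRU->MRU): [92 44]
  4. access 92: HIT. Cache (LRU->MRU): [44 92]
  5. access 44: HIT. Cache (LRU->MRU): [92 44]
  6. access 92: HIT. Cache (LRU->MRU): [44 92]
  7. access 92: HIT. Cache (LRU->MRU): [44 92]
  8. access 92: HIT. Cache (LRU->MRU): [44 92]
  9. access 44: HIT. Cache (LRU->MRU): [92 44]
  10. access 92: HIT. Cache (LRU->MRU): [44 92]
  11. access 92: HIT. Cache (LRU->MRU): [44 92]
  12. access 44: HIT. Cache (LRU->MRU): [92 44]
  13. access 61: MISS. Cache (LRU->MRU): [92 44 61]
  14. access 44: HIT. Cache (LRU->MRU): [92 61 44]
  15. access 44: HIT. Cache (LRU->MRU): [92 61 44]
  16. access 44: HIT. Cache (LRU->MRU): [92 61 44]
  17. access 44: HIT. Cache (LRU->MRU): [92 61 44]
  18. access 92: HIT. Cache (LRU->MRU): [61 44 92]
  19. access 44: HIT. Cache (LRU->MRU): [61 92 44]
  20. access 44: HIT. Cache (LRU->MRU): [61 92 44]
  21. access 21: MISS, evict 61. Cache (LRU->MRU): [92 44 21]
  22. access 21: HIT. Cache (LRU->MRU): [92 44 21]
  23. access 61: MISS, evict 92. Cache (LRU->MRU): [44 21 61]
  24. access 92: MISS, evict 44. Cache (LRU->MRU): [21 61 92]
Total: 18 hits, 6 misses, 3 evictions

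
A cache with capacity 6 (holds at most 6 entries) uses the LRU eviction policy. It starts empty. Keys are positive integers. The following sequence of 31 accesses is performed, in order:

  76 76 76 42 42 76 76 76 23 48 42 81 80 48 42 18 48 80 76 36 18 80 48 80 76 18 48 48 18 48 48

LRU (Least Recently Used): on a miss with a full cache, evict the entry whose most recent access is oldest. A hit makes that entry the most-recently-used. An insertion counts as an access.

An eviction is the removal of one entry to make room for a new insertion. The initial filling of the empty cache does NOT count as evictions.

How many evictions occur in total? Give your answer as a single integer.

Answer: 3

Derivation:
LRU simulation (capacity=6):
  1. access 76: MISS. Cache (LRU->MRU): [76]
  2. access 76: HIT. Cache (LRU->MRU): [76]
  3. access 76: HIT. Cache (LRU->MRU): [76]
  4. access 42: MISS. Cache (LRU->MRU): [76 42]
  5. access 42: HIT. Cache (LRU->MRU): [76 42]
  6. access 76: HIT. Cache (LRU->MRU): [42 76]
  7. access 76: HIT. Cache (LRU->MRU): [42 76]
  8. access 76: HIT. Cache (LRU->MRU): [42 76]
  9. access 23: MISS. Cache (LRU->MRU): [42 76 23]
  10. access 48: MISS. Cache (LRU->MRU): [42 76 23 48]
  11. access 42: HIT. Cache (LRU->MRU): [76 23 48 42]
  12. access 81: MISS. Cache (LRU->MRU): [76 23 48 42 81]
  13. access 80: MISS. Cache (LRU->MRU): [76 23 48 42 81 80]
  14. access 48: HIT. Cache (LRU->MRU): [76 23 42 81 80 48]
  15. access 42: HIT. Cache (LRU->MRU): [76 23 81 80 48 42]
  16. access 18: MISS, evict 76. Cache (LRU->MRU): [23 81 80 48 42 18]
  17. access 48: HIT. Cache (LRU->MRU): [23 81 80 42 18 48]
  18. access 80: HIT. Cache (LRU->MRU): [23 81 42 18 48 80]
  19. access 76: MISS, evict 23. Cache (LRU->MRU): [81 42 18 48 80 76]
  20. access 36: MISS, evict 81. Cache (LRU->MRU): [42 18 48 80 76 36]
  21. access 18: HIT. Cache (LRU->MRU): [42 48 80 76 36 18]
  22. access 80: HIT. Cache (LRU->MRU): [42 48 76 36 18 80]
  23. access 48: HIT. Cache (LRU->MRU): [42 76 36 18 80 48]
  24. access 80: HIT. Cache (LRU->MRU): [42 76 36 18 48 80]
  25. access 76: HIT. Cache (LRU->MRU): [42 36 18 48 80 76]
  26. access 18: HIT. Cache (LRU->MRU): [42 36 48 80 76 18]
  27. access 48: HIT. Cache (LRU->MRU): [42 36 80 76 18 48]
  28. access 48: HIT. Cache (LRU->MRU): [42 36 80 76 18 48]
  29. access 18: HIT. Cache (LRU->MRU): [42 36 80 76 48 18]
  30. access 48: HIT. Cache (LRU->MRU): [42 36 80 76 18 48]
  31. access 48: HIT. Cache (LRU->MRU): [42 36 80 76 18 48]
Total: 22 hits, 9 misses, 3 evictions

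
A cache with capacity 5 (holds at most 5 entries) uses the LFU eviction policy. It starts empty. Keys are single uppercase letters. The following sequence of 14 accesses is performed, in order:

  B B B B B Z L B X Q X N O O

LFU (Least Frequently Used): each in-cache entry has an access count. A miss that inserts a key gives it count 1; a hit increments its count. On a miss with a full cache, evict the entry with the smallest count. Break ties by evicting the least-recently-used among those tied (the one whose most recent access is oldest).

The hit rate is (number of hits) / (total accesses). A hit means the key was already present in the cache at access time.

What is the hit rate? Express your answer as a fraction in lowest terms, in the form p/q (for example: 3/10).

Answer: 1/2

Derivation:
LFU simulation (capacity=5):
  1. access B: MISS. Cache: [B(c=1)]
  2. access B: HIT, count now 2. Cache: [B(c=2)]
  3. access B: HIT, count now 3. Cache: [B(c=3)]
  4. access B: HIT, count now 4. Cache: [B(c=4)]
  5. access B: HIT, count now 5. Cache: [B(c=5)]
  6. access Z: MISS. Cache: [Z(c=1) B(c=5)]
  7. access L: MISS. Cache: [Z(c=1) L(c=1) B(c=5)]
  8. access B: HIT, count now 6. Cache: [Z(c=1) L(c=1) B(c=6)]
  9. access X: MISS. Cache: [Z(c=1) L(c=1) X(c=1) B(c=6)]
  10. access Q: MISS. Cache: [Z(c=1) L(c=1) X(c=1) Q(c=1) B(c=6)]
  11. access X: HIT, count now 2. Cache: [Z(c=1) L(c=1) Q(c=1) X(c=2) B(c=6)]
  12. access N: MISS, evict Z(c=1). Cache: [L(c=1) Q(c=1) N(c=1) X(c=2) B(c=6)]
  13. access O: MISS, evict L(c=1). Cache: [Q(c=1) N(c=1) O(c=1) X(c=2) B(c=6)]
  14. access O: HIT, count now 2. Cache: [Q(c=1) N(c=1) X(c=2) O(c=2) B(c=6)]
Total: 7 hits, 7 misses, 2 evictions

Hit rate = 7/14 = 1/2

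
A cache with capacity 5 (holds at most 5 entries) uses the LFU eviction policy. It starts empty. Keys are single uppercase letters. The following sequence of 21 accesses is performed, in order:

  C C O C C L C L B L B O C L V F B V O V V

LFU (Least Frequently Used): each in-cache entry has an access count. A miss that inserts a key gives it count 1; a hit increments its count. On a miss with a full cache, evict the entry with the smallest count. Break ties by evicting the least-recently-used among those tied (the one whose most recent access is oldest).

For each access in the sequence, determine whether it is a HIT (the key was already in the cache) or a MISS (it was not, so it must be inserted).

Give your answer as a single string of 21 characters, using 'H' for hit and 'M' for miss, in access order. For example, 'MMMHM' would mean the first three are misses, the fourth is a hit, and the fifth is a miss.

LFU simulation (capacity=5):
  1. access C: MISS. Cache: [C(c=1)]
  2. access C: HIT, count now 2. Cache: [C(c=2)]
  3. access O: MISS. Cache: [O(c=1) C(c=2)]
  4. access C: HIT, count now 3. Cache: [O(c=1) C(c=3)]
  5. access C: HIT, count now 4. Cache: [O(c=1) C(c=4)]
  6. access L: MISS. Cache: [O(c=1) L(c=1) C(c=4)]
  7. access C: HIT, count now 5. Cache: [O(c=1) L(c=1) C(c=5)]
  8. access L: HIT, count now 2. Cache: [O(c=1) L(c=2) C(c=5)]
  9. access B: MISS. Cache: [O(c=1) B(c=1) L(c=2) C(c=5)]
  10. access L: HIT, count now 3. Cache: [O(c=1) B(c=1) L(c=3) C(c=5)]
  11. access B: HIT, count now 2. Cache: [O(c=1) B(c=2) L(c=3) C(c=5)]
  12. access O: HIT, count now 2. Cache: [B(c=2) O(c=2) L(c=3) C(c=5)]
  13. access C: HIT, count now 6. Cache: [B(c=2) O(c=2) L(c=3) C(c=6)]
  14. access L: HIT, count now 4. Cache: [B(c=2) O(c=2) L(c=4) C(c=6)]
  15. access V: MISS. Cache: [V(c=1) B(c=2) O(c=2) L(c=4) C(c=6)]
  16. access F: MISS, evict V(c=1). Cache: [F(c=1) B(c=2) O(c=2) L(c=4) C(c=6)]
  17. access B: HIT, count now 3. Cache: [F(c=1) O(c=2) B(c=3) L(c=4) C(c=6)]
  18. access V: MISS, evict F(c=1). Cache: [V(c=1) O(c=2) B(c=3) L(c=4) C(c=6)]
  19. access O: HIT, count now 3. Cache: [V(c=1) B(c=3) O(c=3) L(c=4) C(c=6)]
  20. access V: HIT, count now 2. Cache: [V(c=2) B(c=3) O(c=3) L(c=4) C(c=6)]
  21. access V: HIT, count now 3. Cache: [B(c=3) O(c=3) V(c=3) L(c=4) C(c=6)]
Total: 14 hits, 7 misses, 2 evictions

Answer: MHMHHMHHMHHHHHMMHMHHH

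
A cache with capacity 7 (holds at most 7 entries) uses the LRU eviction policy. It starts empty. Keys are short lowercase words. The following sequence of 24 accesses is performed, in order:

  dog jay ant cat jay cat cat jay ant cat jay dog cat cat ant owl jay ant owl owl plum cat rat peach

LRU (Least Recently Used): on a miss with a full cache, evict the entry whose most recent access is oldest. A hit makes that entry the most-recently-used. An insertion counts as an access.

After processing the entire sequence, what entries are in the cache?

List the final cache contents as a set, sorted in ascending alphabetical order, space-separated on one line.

Answer: ant cat jay owl peach plum rat

Derivation:
LRU simulation (capacity=7):
  1. access dog: MISS. Cache (LRU->MRU): [dog]
  2. access jay: MISS. Cache (LRU->MRU): [dog jay]
  3. access ant: MISS. Cache (LRU->MRU): [dog jay ant]
  4. access cat: MISS. Cache (LRU->MRU): [dog jay ant cat]
  5. access jay: HIT. Cache (LRU->MRU): [dog ant cat jay]
  6. access cat: HIT. Cache (LRU->MRU): [dog ant jay cat]
  7. access cat: HIT. Cache (LRU->MRU): [dog ant jay cat]
  8. access jay: HIT. Cache (LRU->MRU): [dog ant cat jay]
  9. access ant: HIT. Cache (LRU->MRU): [dog cat jay ant]
  10. access cat: HIT. Cache (LRU->MRU): [dog jay ant cat]
  11. access jay: HIT. Cache (LRU->MRU): [dog ant cat jay]
  12. access dog: HIT. Cache (LRU->MRU): [ant cat jay dog]
  13. access cat: HIT. Cache (LRU->MRU): [ant jay dog cat]
  14. access cat: HIT. Cache (LRU->MRU): [ant jay dog cat]
  15. access ant: HIT. Cache (LRU->MRU): [jay dog cat ant]
  16. access owl: MISS. Cache (LRU->MRU): [jay dog cat ant owl]
  17. access jay: HIT. Cache (LRU->MRU): [dog cat ant owl jay]
  18. access ant: HIT. Cache (LRU->MRU): [dog cat owl jay ant]
  19. access owl: HIT. Cache (LRU->MRU): [dog cat jay ant owl]
  20. access owl: HIT. Cache (LRU->MRU): [dog cat jay ant owl]
  21. access plum: MISS. Cache (LRU->MRU): [dog cat jay ant owl plum]
  22. access cat: HIT. Cache (LRU->MRU): [dog jay ant owl plum cat]
  23. access rat: MISS. Cache (LRU->MRU): [dog jay ant owl plum cat rat]
  24. access peach: MISS, evict dog. Cache (LRU->MRU): [jay ant owl plum cat rat peach]
Total: 16 hits, 8 misses, 1 evictions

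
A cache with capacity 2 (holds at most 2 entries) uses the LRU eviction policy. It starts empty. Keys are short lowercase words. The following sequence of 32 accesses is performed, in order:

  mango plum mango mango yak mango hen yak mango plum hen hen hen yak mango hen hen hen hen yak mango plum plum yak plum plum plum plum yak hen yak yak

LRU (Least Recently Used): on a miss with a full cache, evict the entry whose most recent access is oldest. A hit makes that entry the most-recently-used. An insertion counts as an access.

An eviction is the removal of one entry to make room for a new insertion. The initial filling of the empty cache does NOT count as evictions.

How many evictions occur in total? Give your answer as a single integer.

Answer: 14

Derivation:
LRU simulation (capacity=2):
  1. access mango: MISS. Cache (LRU->MRU): [mango]
  2. access plum: MISS. Cache (LRU->MRU): [mango plum]
  3. access mango: HIT. Cache (LRU->MRU): [plum mango]
  4. access mango: HIT. Cache (LRU->MRU): [plum mango]
  5. access yak: MISS, evict plum. Cache (LRU->MRU): [mango yak]
  6. access mango: HIT. Cache (LRU->MRU): [yak mango]
  7. access hen: MISS, evict yak. Cache (LRU->MRU): [mango hen]
  8. access yak: MISS, evict mango. Cache (LRU->MRU): [hen yak]
  9. access mango: MISS, evict hen. Cache (LRU->MRU): [yak mango]
  10. access plum: MISS, evict yak. Cache (LRU->MRU): [mango plum]
  11. access hen: MISS, evict mango. Cache (LRU->MRU): [plum hen]
  12. access hen: HIT. Cache (LRU->MRU): [plum hen]
  13. access hen: HIT. Cache (LRU->MRU): [plum hen]
  14. access yak: MISS, evict plum. Cache (LRU->MRU): [hen yak]
  15. access mango: MISS, evict hen. Cache (LRU->MRU): [yak mango]
  16. access hen: MISS, evict yak. Cache (LRU->MRU): [mango hen]
  17. access hen: HIT. Cache (LRU->MRU): [mango hen]
  18. access hen: HIT. Cache (LRU->MRU): [mango hen]
  19. access hen: HIT. Cache (LRU->MRU): [mango hen]
  20. access yak: MISS, evict mango. Cache (LRU->MRU): [hen yak]
  21. access mango: MISS, evict hen. Cache (LRU->MRU): [yak mango]
  22. access plum: MISS, evict yak. Cache (LRU->MRU): [mango plum]
  23. access plum: HIT. Cache (LRU->MRU): [mango plum]
  24. access yak: MISS, evict mango. Cache (LRU->MRU): [plum yak]
  25. access plum: HIT. Cache (LRU->MRU): [yak plum]
  26. access plum: HIT. Cache (LRU->MRU): [yak plum]
  27. access plum: HIT. Cache (LRU->MRU): [yak plum]
  28. access plum: HIT. Cache (LRU->MRU): [yak plum]
  29. access yak: HIT. Cache (LRU->MRU): [plum yak]
  30. access hen: MISS, evict plum. Cache (LRU->MRU): [yak hen]
  31. access yak: HIT. Cache (LRU->MRU): [hen yak]
  32. access yak: HIT. Cache (LRU->MRU): [hen yak]
Total: 16 hits, 16 misses, 14 evictions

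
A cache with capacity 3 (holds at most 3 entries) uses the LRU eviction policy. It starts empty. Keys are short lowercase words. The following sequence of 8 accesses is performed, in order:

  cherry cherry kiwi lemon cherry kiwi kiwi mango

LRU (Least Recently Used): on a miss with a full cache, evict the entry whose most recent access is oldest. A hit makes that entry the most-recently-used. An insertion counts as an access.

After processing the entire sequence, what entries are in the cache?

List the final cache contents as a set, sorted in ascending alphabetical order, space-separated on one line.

LRU simulation (capacity=3):
  1. access cherry: MISS. Cache (LRU->MRU): [cherry]
  2. access cherry: HIT. Cache (LRU->MRU): [cherry]
  3. access kiwi: MISS. Cache (LRU->MRU): [cherry kiwi]
  4. access lemon: MISS. Cache (LRU->MRU): [cherry kiwi lemon]
  5. access cherry: HIT. Cache (LRU->MRU): [kiwi lemon cherry]
  6. access kiwi: HIT. Cache (LRU->MRU): [lemon cherry kiwi]
  7. access kiwi: HIT. Cache (LRU->MRU): [lemon cherry kiwi]
  8. access mango: MISS, evict lemon. Cache (LRU->MRU): [cherry kiwi mango]
Total: 4 hits, 4 misses, 1 evictions

Answer: cherry kiwi mango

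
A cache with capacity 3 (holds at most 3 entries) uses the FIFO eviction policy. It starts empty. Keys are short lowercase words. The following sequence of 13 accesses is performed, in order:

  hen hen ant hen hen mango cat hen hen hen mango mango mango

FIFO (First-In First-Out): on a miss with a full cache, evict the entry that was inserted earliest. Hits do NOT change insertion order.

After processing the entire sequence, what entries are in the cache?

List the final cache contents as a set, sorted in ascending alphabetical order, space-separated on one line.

Answer: cat hen mango

Derivation:
FIFO simulation (capacity=3):
  1. access hen: MISS. Cache (old->new): [hen]
  2. access hen: HIT. Cache (old->new): [hen]
  3. access ant: MISS. Cache (old->new): [hen ant]
  4. access hen: HIT. Cache (old->new): [hen ant]
  5. access hen: HIT. Cache (old->new): [hen ant]
  6. access mango: MISS. Cache (old->new): [hen ant mango]
  7. access cat: MISS, evict hen. Cache (old->new): [ant mango cat]
  8. access hen: MISS, evict ant. Cache (old->new): [mango cat hen]
  9. access hen: HIT. Cache (old->new): [mango cat hen]
  10. access hen: HIT. Cache (old->new): [mango cat hen]
  11. access mango: HIT. Cache (old->new): [mango cat hen]
  12. access mango: HIT. Cache (old->new): [mango cat hen]
  13. access mango: HIT. Cache (old->new): [mango cat hen]
Total: 8 hits, 5 misses, 2 evictions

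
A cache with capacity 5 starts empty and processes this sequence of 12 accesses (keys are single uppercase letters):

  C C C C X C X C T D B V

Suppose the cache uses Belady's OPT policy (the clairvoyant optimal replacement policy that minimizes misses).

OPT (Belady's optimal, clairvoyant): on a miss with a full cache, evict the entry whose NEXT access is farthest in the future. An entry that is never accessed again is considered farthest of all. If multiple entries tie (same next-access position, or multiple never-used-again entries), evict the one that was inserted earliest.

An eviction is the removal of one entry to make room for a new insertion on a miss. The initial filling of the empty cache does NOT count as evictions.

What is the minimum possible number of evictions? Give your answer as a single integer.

Answer: 1

Derivation:
OPT (Belady) simulation (capacity=5):
  1. access C: MISS. Cache: [C]
  2. access C: HIT. Next use of C: step 3. Cache: [C]
  3. access C: HIT. Next use of C: step 4. Cache: [C]
  4. access C: HIT. Next use of C: step 6. Cache: [C]
  5. access X: MISS. Cache: [C X]
  6. access C: HIT. Next use of C: step 8. Cache: [C X]
  7. access X: HIT. Next use of X: never. Cache: [C X]
  8. access C: HIT. Next use of C: never. Cache: [C X]
  9. access T: MISS. Cache: [C X T]
  10. access D: MISS. Cache: [C X T D]
  11. access B: MISS. Cache: [C X T D B]
  12. access V: MISS, evict C (next use: never). Cache: [X T D B V]
Total: 6 hits, 6 misses, 1 evictions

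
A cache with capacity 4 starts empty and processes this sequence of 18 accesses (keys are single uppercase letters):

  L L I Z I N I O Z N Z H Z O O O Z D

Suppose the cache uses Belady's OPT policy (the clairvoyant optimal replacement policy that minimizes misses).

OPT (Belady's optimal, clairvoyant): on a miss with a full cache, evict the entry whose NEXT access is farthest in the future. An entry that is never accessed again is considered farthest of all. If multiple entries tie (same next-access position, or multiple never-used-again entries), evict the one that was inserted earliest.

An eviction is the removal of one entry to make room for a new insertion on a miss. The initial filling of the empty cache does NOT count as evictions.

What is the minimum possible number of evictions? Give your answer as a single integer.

Answer: 3

Derivation:
OPT (Belady) simulation (capacity=4):
  1. access L: MISS. Cache: [L]
  2. access L: HIT. Next use of L: never. Cache: [L]
  3. access I: MISS. Cache: [L I]
  4. access Z: MISS. Cache: [L I Z]
  5. access I: HIT. Next use of I: step 7. Cache: [L I Z]
  6. access N: MISS. Cache: [L I Z N]
  7. access I: HIT. Next use of I: never. Cache: [L I Z N]
  8. access O: MISS, evict L (next use: never). Cache: [I Z N O]
  9. access Z: HIT. Next use of Z: step 11. Cache: [I Z N O]
  10. access N: HIT. Next use of N: never. Cache: [I Z N O]
  11. access Z: HIT. Next use of Z: step 13. Cache: [I Z N O]
  12. access H: MISS, evict I (next use: never). Cache: [Z N O H]
  13. access Z: HIT. Next use of Z: step 17. Cache: [Z N O H]
  14. access O: HIT. Next use of O: step 15. Cache: [Z N O H]
  15. access O: HIT. Next use of O: step 16. Cache: [Z N O H]
  16. access O: HIT. Next use of O: never. Cache: [Z N O H]
  17. access Z: HIT. Next use of Z: never. Cache: [Z N O H]
  18. access D: MISS, evict Z (next use: never). Cache: [N O H D]
Total: 11 hits, 7 misses, 3 evictions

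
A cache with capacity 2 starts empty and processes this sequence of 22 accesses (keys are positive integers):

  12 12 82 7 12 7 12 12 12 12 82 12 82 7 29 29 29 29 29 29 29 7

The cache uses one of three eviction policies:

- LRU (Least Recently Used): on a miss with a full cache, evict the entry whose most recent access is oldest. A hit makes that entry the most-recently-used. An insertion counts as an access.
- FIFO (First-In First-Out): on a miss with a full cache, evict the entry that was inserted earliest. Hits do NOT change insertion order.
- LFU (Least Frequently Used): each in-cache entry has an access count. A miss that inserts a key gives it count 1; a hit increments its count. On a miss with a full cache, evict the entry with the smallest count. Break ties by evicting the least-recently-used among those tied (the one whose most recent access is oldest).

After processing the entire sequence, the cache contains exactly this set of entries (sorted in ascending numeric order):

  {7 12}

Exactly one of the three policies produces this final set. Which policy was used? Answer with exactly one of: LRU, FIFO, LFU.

Simulating under each policy and comparing final sets:
  LRU: final set = {7 29} -> differs
  FIFO: final set = {7 29} -> differs
  LFU: final set = {7 12} -> MATCHES target
Only LFU produces the target set.

Answer: LFU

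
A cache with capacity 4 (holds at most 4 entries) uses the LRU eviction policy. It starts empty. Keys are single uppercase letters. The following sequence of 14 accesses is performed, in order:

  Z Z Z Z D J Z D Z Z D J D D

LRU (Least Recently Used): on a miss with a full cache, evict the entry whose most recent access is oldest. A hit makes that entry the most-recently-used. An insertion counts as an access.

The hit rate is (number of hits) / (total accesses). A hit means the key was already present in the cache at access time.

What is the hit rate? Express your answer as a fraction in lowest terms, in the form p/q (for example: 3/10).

LRU simulation (capacity=4):
  1. access Z: MISS. Cache (LRU->MRU): [Z]
  2. access Z: HIT. Cache (LRU->MRU): [Z]
  3. access Z: HIT. Cache (LRU->MRU): [Z]
  4. access Z: HIT. Cache (LRU->MRU): [Z]
  5. access D: MISS. Cache (LRU->MRU): [Z D]
  6. access J: MISS. Cache (LRU->MRU): [Z D J]
  7. access Z: HIT. Cache (LRU->MRU): [D J Z]
  8. access D: HIT. Cache (LRU->MRU): [J Z D]
  9. access Z: HIT. Cache (LRU->MRU): [J D Z]
  10. access Z: HIT. Cache (LRU->MRU): [J D Z]
  11. access D: HIT. Cache (LRU->MRU): [J Z D]
  12. access J: HIT. Cache (LRU->MRU): [Z D J]
  13. access D: HIT. Cache (LRU->MRU): [Z J D]
  14. access D: HIT. Cache (LRU->MRU): [Z J D]
Total: 11 hits, 3 misses, 0 evictions

Hit rate = 11/14

Answer: 11/14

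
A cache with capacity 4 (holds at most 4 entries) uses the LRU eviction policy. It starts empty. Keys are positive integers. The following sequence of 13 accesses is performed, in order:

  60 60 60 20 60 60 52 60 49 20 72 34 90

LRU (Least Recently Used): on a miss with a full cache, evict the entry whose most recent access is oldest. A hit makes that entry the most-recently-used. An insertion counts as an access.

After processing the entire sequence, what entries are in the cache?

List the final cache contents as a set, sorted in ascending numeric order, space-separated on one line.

Answer: 20 34 72 90

Derivation:
LRU simulation (capacity=4):
  1. access 60: MISS. Cache (LRU->MRU): [60]
  2. access 60: HIT. Cache (LRU->MRU): [60]
  3. access 60: HIT. Cache (LRU->MRU): [60]
  4. access 20: MISS. Cache (LRU->MRU): [60 20]
  5. access 60: HIT. Cache (LRU->MRU): [20 60]
  6. access 60: HIT. Cache (LRU->MRU): [20 60]
  7. access 52: MISS. Cache (LRU->MRU): [20 60 52]
  8. access 60: HIT. Cache (LRU->MRU): [20 52 60]
  9. access 49: MISS. Cache (LRU->MRU): [20 52 60 49]
  10. access 20: HIT. Cache (LRU->MRU): [52 60 49 20]
  11. access 72: MISS, evict 52. Cache (LRU->MRU): [60 49 20 72]
  12. access 34: MISS, evict 60. Cache (LRU->MRU): [49 20 72 34]
  13. access 90: MISS, evict 49. Cache (LRU->MRU): [20 72 34 90]
Total: 6 hits, 7 misses, 3 evictions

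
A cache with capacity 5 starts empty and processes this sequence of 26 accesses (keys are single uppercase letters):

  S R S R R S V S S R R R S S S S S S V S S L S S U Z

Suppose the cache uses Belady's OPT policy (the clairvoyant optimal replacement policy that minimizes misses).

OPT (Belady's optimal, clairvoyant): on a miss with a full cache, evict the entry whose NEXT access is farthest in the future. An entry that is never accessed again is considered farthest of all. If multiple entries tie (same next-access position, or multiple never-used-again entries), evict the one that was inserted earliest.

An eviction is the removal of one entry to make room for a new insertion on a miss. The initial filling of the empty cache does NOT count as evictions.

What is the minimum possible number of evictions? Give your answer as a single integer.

Answer: 1

Derivation:
OPT (Belady) simulation (capacity=5):
  1. access S: MISS. Cache: [S]
  2. access R: MISS. Cache: [S R]
  3. access S: HIT. Next use of S: step 6. Cache: [S R]
  4. access R: HIT. Next use of R: step 5. Cache: [S R]
  5. access R: HIT. Next use of R: step 10. Cache: [S R]
  6. access S: HIT. Next use of S: step 8. Cache: [S R]
  7. access V: MISS. Cache: [S R V]
  8. access S: HIT. Next use of S: step 9. Cache: [S R V]
  9. access S: HIT. Next use of S: step 13. Cache: [S R V]
  10. access R: HIT. Next use of R: step 11. Cache: [S R V]
  11. access R: HIT. Next use of R: step 12. Cache: [S R V]
  12. access R: HIT. Next use of R: never. Cache: [S R V]
  13. access S: HIT. Next use of S: step 14. Cache: [S R V]
  14. access S: HIT. Next use of S: step 15. Cache: [S R V]
  15. access S: HIT. Next use of S: step 16. Cache: [S R V]
  16. access S: HIT. Next use of S: step 17. Cache: [S R V]
  17. access S: HIT. Next use of S: step 18. Cache: [S R V]
  18. access S: HIT. Next use of S: step 20. Cache: [S R V]
  19. access V: HIT. Next use of V: never. Cache: [S R V]
  20. access S: HIT. Next use of S: step 21. Cache: [S R V]
  21. access S: HIT. Next use of S: step 23. Cache: [S R V]
  22. access L: MISS. Cache: [S R V L]
  23. access S: HIT. Next use of S: step 24. Cache: [S R V L]
  24. access S: HIT. Next use of S: never. Cache: [S R V L]
  25. access U: MISS. Cache: [S R V L U]
  26. access Z: MISS, evict S (next use: never). Cache: [R V L U Z]
Total: 20 hits, 6 misses, 1 evictions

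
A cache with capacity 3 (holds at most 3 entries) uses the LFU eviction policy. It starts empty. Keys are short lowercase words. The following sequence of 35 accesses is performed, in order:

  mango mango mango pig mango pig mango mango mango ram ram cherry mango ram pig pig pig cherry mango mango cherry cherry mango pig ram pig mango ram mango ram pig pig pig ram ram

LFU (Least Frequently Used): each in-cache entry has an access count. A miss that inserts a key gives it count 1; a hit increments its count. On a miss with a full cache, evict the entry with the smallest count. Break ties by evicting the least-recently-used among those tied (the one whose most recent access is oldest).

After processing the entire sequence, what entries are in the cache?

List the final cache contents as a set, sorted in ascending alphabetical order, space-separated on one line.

Answer: mango pig ram

Derivation:
LFU simulation (capacity=3):
  1. access mango: MISS. Cache: [mango(c=1)]
  2. access mango: HIT, count now 2. Cache: [mango(c=2)]
  3. access mango: HIT, count now 3. Cache: [mango(c=3)]
  4. access pig: MISS. Cache: [pig(c=1) mango(c=3)]
  5. access mango: HIT, count now 4. Cache: [pig(c=1) mango(c=4)]
  6. access pig: HIT, count now 2. Cache: [pig(c=2) mango(c=4)]
  7. access mango: HIT, count now 5. Cache: [pig(c=2) mango(c=5)]
  8. access mango: HIT, count now 6. Cache: [pig(c=2) mango(c=6)]
  9. access mango: HIT, count now 7. Cache: [pig(c=2) mango(c=7)]
  10. access ram: MISS. Cache: [ram(c=1) pig(c=2) mango(c=7)]
  11. access ram: HIT, count now 2. Cache: [pig(c=2) ram(c=2) mango(c=7)]
  12. access cherry: MISS, evict pig(c=2). Cache: [cherry(c=1) ram(c=2) mango(c=7)]
  13. access mango: HIT, count now 8. Cache: [cherry(c=1) ram(c=2) mango(c=8)]
  14. access ram: HIT, count now 3. Cache: [cherry(c=1) ram(c=3) mango(c=8)]
  15. access pig: MISS, evict cherry(c=1). Cache: [pig(c=1) ram(c=3) mango(c=8)]
  16. access pig: HIT, count now 2. Cache: [pig(c=2) ram(c=3) mango(c=8)]
  17. access pig: HIT, count now 3. Cache: [ram(c=3) pig(c=3) mango(c=8)]
  18. access cherry: MISS, evict ram(c=3). Cache: [cherry(c=1) pig(c=3) mango(c=8)]
  19. access mango: HIT, count now 9. Cache: [cherry(c=1) pig(c=3) mango(c=9)]
  20. access mango: HIT, count now 10. Cache: [cherry(c=1) pig(c=3) mango(c=10)]
  21. access cherry: HIT, count now 2. Cache: [cherry(c=2) pig(c=3) mango(c=10)]
  22. access cherry: HIT, count now 3. Cache: [pig(c=3) cherry(c=3) mango(c=10)]
  23. access mango: HIT, count now 11. Cache: [pig(c=3) cherry(c=3) mango(c=11)]
  24. access pig: HIT, count now 4. Cache: [cherry(c=3) pig(c=4) mango(c=11)]
  25. access ram: MISS, evict cherry(c=3). Cache: [ram(c=1) pig(c=4) mango(c=11)]
  26. access pig: HIT, count now 5. Cache: [ram(c=1) pig(c=5) mango(c=11)]
  27. access mango: HIT, count now 12. Cache: [ram(c=1) pig(c=5) mango(c=12)]
  28. access ram: HIT, count now 2. Cache: [ram(c=2) pig(c=5) mango(c=12)]
  29. access mango: HIT, count now 13. Cache: [ram(c=2) pig(c=5) mango(c=13)]
  30. access ram: HIT, count now 3. Cache: [ram(c=3) pig(c=5) mango(c=13)]
  31. access pig: HIT, count now 6. Cache: [ram(c=3) pig(c=6) mango(c=13)]
  32. access pig: HIT, count now 7. Cache: [ram(c=3) pig(c=7) mango(c=13)]
  33. access pig: HIT, count now 8. Cache: [ram(c=3) pig(c=8) mango(c=13)]
  34. access ram: HIT, count now 4. Cache: [ram(c=4) pig(c=8) mango(c=13)]
  35. access ram: HIT, count now 5. Cache: [ram(c=5) pig(c=8) mango(c=13)]
Total: 28 hits, 7 misses, 4 evictions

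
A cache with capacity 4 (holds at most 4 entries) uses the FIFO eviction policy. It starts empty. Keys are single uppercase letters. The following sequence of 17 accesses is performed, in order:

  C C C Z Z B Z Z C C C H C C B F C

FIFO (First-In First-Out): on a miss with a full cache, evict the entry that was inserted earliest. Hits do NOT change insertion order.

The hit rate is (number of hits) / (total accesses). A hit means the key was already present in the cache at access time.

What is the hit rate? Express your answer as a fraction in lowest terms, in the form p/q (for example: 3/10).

FIFO simulation (capacity=4):
  1. access C: MISS. Cache (old->new): [C]
  2. access C: HIT. Cache (old->new): [C]
  3. access C: HIT. Cache (old->new): [C]
  4. access Z: MISS. Cache (old->new): [C Z]
  5. access Z: HIT. Cache (old->new): [C Z]
  6. access B: MISS. Cache (old->new): [C Z B]
  7. access Z: HIT. Cache (old->new): [C Z B]
  8. access Z: HIT. Cache (old->new): [C Z B]
  9. access C: HIT. Cache (old->new): [C Z B]
  10. access C: HIT. Cache (old->new): [C Z B]
  11. access C: HIT. Cache (old->new): [C Z B]
  12. access H: MISS. Cache (old->new): [C Z B H]
  13. access C: HIT. Cache (old->new): [C Z B H]
  14. access C: HIT. Cache (old->new): [C Z B H]
  15. access B: HIT. Cache (old->new): [C Z B H]
  16. access F: MISS, evict C. Cache (old->new): [Z B H F]
  17. access C: MISS, evict Z. Cache (old->new): [B H F C]
Total: 11 hits, 6 misses, 2 evictions

Hit rate = 11/17

Answer: 11/17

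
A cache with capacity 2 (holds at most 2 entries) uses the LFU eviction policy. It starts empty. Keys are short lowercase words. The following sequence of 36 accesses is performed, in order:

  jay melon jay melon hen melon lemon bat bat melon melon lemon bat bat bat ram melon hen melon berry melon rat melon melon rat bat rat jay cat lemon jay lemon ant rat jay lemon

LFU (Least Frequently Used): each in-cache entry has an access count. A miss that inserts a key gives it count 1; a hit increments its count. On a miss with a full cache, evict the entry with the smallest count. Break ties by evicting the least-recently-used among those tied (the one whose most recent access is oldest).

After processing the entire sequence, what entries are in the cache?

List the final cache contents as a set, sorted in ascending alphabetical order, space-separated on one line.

LFU simulation (capacity=2):
  1. access jay: MISS. Cache: [jay(c=1)]
  2. access melon: MISS. Cache: [jay(c=1) melon(c=1)]
  3. access jay: HIT, count now 2. Cache: [melon(c=1) jay(c=2)]
  4. access melon: HIT, count now 2. Cache: [jay(c=2) melon(c=2)]
  5. access hen: MISS, evict jay(c=2). Cache: [hen(c=1) melon(c=2)]
  6. access melon: HIT, count now 3. Cache: [hen(c=1) melon(c=3)]
  7. access lemon: MISS, evict hen(c=1). Cache: [lemon(c=1) melon(c=3)]
  8. access bat: MISS, evict lemon(c=1). Cache: [bat(c=1) melon(c=3)]
  9. access bat: HIT, count now 2. Cache: [bat(c=2) melon(c=3)]
  10. access melon: HIT, count now 4. Cache: [bat(c=2) melon(c=4)]
  11. access melon: HIT, count now 5. Cache: [bat(c=2) melon(c=5)]
  12. access lemon: MISS, evict bat(c=2). Cache: [lemon(c=1) melon(c=5)]
  13. access bat: MISS, evict lemon(c=1). Cache: [bat(c=1) melon(c=5)]
  14. access bat: HIT, count now 2. Cache: [bat(c=2) melon(c=5)]
  15. access bat: HIT, count now 3. Cache: [bat(c=3) melon(c=5)]
  16. access ram: MISS, evict bat(c=3). Cache: [ram(c=1) melon(c=5)]
  17. access melon: HIT, count now 6. Cache: [ram(c=1) melon(c=6)]
  18. access hen: MISS, evict ram(c=1). Cache: [hen(c=1) melon(c=6)]
  19. access melon: HIT, count now 7. Cache: [hen(c=1) melon(c=7)]
  20. access berry: MISS, evict hen(c=1). Cache: [berry(c=1) melon(c=7)]
  21. access melon: HIT, count now 8. Cache: [berry(c=1) melon(c=8)]
  22. access rat: MISS, evict berry(c=1). Cache: [rat(c=1) melon(c=8)]
  23. access melon: HIT, count now 9. Cache: [rat(c=1) melon(c=9)]
  24. access melon: HIT, count now 10. Cache: [rat(c=1) melon(c=10)]
  25. access rat: HIT, count now 2. Cache: [rat(c=2) melon(c=10)]
  26. access bat: MISS, evict rat(c=2). Cache: [bat(c=1) melon(c=10)]
  27. access rat: MISS, evict bat(c=1). Cache: [rat(c=1) melon(c=10)]
  28. access jay: MISS, evict rat(c=1). Cache: [jay(c=1) melon(c=10)]
  29. access cat: MISS, evict jay(c=1). Cache: [cat(c=1) melon(c=10)]
  30. access lemon: MISS, evict cat(c=1). Cache: [lemon(c=1) melon(c=10)]
  31. access jay: MISS, evict lemon(c=1). Cache: [jay(c=1) melon(c=10)]
  32. access lemon: MISS, evict jay(c=1). Cache: [lemon(c=1) melon(c=10)]
  33. access ant: MISS, evict lemon(c=1). Cache: [ant(c=1) melon(c=10)]
  34. access rat: MISS, evict ant(c=1). Cache: [rat(c=1) melon(c=10)]
  35. access jay: MISS, evict rat(c=1). Cache: [jay(c=1) melon(c=10)]
  36. access lemon: MISS, evict jay(c=1). Cache: [lemon(c=1) melon(c=10)]
Total: 14 hits, 22 misses, 20 evictions

Answer: lemon melon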